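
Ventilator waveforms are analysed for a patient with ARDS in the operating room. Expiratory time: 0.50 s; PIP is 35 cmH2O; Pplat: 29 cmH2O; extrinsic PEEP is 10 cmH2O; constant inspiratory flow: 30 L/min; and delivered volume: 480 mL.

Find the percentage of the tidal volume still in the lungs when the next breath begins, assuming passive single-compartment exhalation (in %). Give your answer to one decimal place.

Flow: 30 L/min ÷ 60 = 0.5 L/s.
R = (PIP − Pplat)/V̇ = (35 − 29) / 0.5 = 6.0/0.5 = 12.0 cmH2O·s/L.
C = Vt/(Pplat − PEEP) = 480.0 / (29 − 10) = 480.0/19.0 = 25.263 mL/cmH2O.
τ = R × C = 12.0 × 0.02526 L/cmH2O = 0.3031 s.
Fraction remaining at end-expiration = e^(−Te/τ) = e^(−0.50/0.3031) = 0.1921 → 19.21%.

19.2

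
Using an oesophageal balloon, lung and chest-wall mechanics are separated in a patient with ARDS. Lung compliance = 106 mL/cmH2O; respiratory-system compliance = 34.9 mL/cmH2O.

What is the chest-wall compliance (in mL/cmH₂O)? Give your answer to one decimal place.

52.0

1/Ccw = 1/Crs − 1/CL.
1/Ccw = 1/34.9 − 1/106 = 0.01922.
Ccw = 52.029 mL/cmH2O.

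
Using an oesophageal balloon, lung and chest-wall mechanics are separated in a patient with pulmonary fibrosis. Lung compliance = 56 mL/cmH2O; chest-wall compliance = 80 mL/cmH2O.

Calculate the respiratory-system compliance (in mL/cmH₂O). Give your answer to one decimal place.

Lung and chest wall are elastances in series: 1/Crs = 1/CL + 1/Ccw.
1/Crs = 1/56 + 1/80 = 0.03036.
Crs = 32.938 mL/cmH2O.

32.9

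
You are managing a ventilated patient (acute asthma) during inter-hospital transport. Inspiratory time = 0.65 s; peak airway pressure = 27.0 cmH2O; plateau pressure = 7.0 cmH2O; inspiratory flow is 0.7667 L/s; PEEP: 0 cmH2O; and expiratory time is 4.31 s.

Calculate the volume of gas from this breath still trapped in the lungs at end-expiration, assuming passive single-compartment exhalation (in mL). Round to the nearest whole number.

Vt = flow × Ti = 0.7667 L/s × 0.65 s × 1000 mL/L = 498.36 mL.
R = (PIP − Pplat)/V̇ = (27.0 − 7.0) / 0.7667 = 20.0/0.7667 = 26.086 cmH2O·s/L.
C = Vt/(Pplat − PEEP) = 498.36 / (7.0 − 0) = 498.36/7.0 = 71.194 mL/cmH2O.
τ = R × C = 26.086 × 0.07119 L/cmH2O = 1.857 s.
Fraction remaining = e^(−Te/τ) = e^(−4.31/1.857) = 0.09818.
Trapped volume = 498.36 × 0.09818 = 48.929 mL.

49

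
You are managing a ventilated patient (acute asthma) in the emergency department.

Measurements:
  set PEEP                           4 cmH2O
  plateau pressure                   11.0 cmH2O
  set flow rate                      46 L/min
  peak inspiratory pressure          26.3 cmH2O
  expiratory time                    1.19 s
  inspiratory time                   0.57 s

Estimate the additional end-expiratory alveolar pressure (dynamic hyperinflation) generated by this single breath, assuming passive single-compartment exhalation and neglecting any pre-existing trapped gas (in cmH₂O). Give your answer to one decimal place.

Flow: 46 L/min ÷ 60 = 0.7667 L/s.
Vt = flow × Ti = 0.7667 L/s × 0.57 s × 1000 mL/L = 437.02 mL.
R = (PIP − Pplat)/V̇ = (26.3 − 11.0) / 0.7667 = 15.3/0.7667 = 19.956 cmH2O·s/L.
C = Vt/(Pplat − PEEP) = 437.02 / (11.0 − 4) = 437.02/7.0 = 62.431 mL/cmH2O.
τ = R × C = 19.956 × 0.06243 L/cmH2O = 1.246 s.
Fraction remaining = e^(−Te/τ) = e^(−1.19/1.246) = 0.3848; trapped volume = 437.02 × 0.3848 = 168.17 mL.
Additional alveolar pressure from trapping ≈ V_trapped / C = 168.17 / 62.431 = 2.694 cmH2O.

2.7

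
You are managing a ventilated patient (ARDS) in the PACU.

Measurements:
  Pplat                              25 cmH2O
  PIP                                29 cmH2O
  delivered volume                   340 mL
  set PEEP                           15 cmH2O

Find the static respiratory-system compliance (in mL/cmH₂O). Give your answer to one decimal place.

34.0

Cstat = Vt / (Pplat − PEEP) = 340 / (25 − 15) = 340 / 10.0 = 34.0 mL/cmH2O.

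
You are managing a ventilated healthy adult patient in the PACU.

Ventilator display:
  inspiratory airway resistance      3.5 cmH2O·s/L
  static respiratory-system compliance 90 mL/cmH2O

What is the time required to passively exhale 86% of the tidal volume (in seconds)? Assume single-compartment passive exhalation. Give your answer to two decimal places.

0.62

τ = R × C = 3.5 × 90 mL/cmH2O = 3.5 × 0.090 L/cmH2O = 0.315 s.
Exhaled fraction f = 1 − e^(−t/τ) → t = −τ·ln(1 − f) = −0.315·ln(0.14) = 0.6193 s.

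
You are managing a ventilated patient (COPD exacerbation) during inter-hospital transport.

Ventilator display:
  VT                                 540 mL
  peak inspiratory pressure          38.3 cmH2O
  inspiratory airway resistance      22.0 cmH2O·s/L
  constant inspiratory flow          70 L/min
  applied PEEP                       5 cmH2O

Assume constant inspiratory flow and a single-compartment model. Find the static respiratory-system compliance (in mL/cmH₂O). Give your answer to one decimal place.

Flow: 70 L/min ÷ 60 = 1.1667 L/s.
Equation of motion (constant flow): PIP = Vt/C + R·V̇ + PEEP.
Vt/C = PIP − R·V̇ − PEEP = 38.3 − 22.0×1.1667 − 5 = 38.3 − 25.667 − 5 = 7.633 cmH2O.
C = Vt / 7.633 = 540 / 7.633 = 70.745 mL/cmH2O.

70.7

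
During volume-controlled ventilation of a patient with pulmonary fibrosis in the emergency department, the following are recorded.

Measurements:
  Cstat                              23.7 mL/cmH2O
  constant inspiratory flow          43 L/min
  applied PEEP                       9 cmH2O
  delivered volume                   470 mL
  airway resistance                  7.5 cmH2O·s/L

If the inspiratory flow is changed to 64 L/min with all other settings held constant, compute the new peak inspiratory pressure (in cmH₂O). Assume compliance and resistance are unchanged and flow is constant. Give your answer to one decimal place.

Flow: 43 L/min ÷ 60 = 0.7167 L/s.
New flow: 64 L/min ÷ 60 = 1.0667 L/s.
PIP = Vt/C + R·V̇ + PEEP (constant-flow equation of motion).
Only the resistive term changes: ΔPIP = R × ΔV̇ = 7.5 × (1.0667 − 0.7167) = 7.5 × 0.35 = 2.625 cmH2O.
Original PIP = 470/23.7 + 7.5×0.7167 + 9 = 34.206 cmH2O; new PIP = 34.206 + (2.625) = 36.831 cmH2O.

36.8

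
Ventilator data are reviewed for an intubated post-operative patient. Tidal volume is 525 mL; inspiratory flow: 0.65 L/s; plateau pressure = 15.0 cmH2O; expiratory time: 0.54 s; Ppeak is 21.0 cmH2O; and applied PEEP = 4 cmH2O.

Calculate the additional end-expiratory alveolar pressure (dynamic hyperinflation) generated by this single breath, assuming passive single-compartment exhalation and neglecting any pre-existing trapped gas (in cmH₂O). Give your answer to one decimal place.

3.2

R = (PIP − Pplat)/V̇ = (21.0 − 15.0) / 0.65 = 6.0/0.65 = 9.231 cmH2O·s/L.
C = Vt/(Pplat − PEEP) = 525.0 / (15.0 − 4) = 525.0/11.0 = 47.727 mL/cmH2O.
τ = R × C = 9.231 × 0.04773 L/cmH2O = 0.4406 s.
Fraction remaining = e^(−Te/τ) = e^(−0.54/0.4406) = 0.2936; trapped volume = 525.0 × 0.2936 = 154.14 mL.
Additional alveolar pressure from trapping ≈ V_trapped / C = 154.14 / 47.727 = 3.23 cmH2O.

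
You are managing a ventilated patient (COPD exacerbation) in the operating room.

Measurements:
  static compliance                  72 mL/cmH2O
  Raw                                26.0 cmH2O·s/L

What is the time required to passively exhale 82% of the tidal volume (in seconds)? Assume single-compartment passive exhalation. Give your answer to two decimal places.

τ = R × C = 26.0 × 72 mL/cmH2O = 26.0 × 0.072 L/cmH2O = 1.872 s.
Exhaled fraction f = 1 − e^(−t/τ) → t = −τ·ln(1 − f) = −1.872·ln(0.18) = 3.21 s.

3.21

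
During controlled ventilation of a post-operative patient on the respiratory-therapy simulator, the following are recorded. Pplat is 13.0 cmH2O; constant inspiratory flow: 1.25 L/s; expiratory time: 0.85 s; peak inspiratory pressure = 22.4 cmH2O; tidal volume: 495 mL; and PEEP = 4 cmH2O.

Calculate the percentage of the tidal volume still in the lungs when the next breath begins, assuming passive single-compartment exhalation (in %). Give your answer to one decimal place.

12.8

R = (PIP − Pplat)/V̇ = (22.4 − 13.0) / 1.25 = 9.4/1.25 = 7.52 cmH2O·s/L.
C = Vt/(Pplat − PEEP) = 495.0 / (13.0 − 4) = 495.0/9.0 = 55.0 mL/cmH2O.
τ = R × C = 7.52 × 0.055 L/cmH2O = 0.4136 s.
Fraction remaining at end-expiration = e^(−Te/τ) = e^(−0.85/0.4136) = 0.1281 → 12.81%.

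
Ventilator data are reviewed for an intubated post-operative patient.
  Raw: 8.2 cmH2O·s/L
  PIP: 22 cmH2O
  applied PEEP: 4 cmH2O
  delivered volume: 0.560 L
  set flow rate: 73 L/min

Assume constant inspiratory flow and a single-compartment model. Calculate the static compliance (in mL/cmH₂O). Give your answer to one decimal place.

69.8

Flow: 73 L/min ÷ 60 = 1.2167 L/s.
Equation of motion (constant flow): PIP = Vt/C + R·V̇ + PEEP.
Vt/C = PIP − R·V̇ − PEEP = 22 − 8.2×1.2167 − 4 = 22 − 9.977 − 4 = 8.023 cmH2O.
C = Vt / 8.023 = 560 / 8.023 = 69.799 mL/cmH2O.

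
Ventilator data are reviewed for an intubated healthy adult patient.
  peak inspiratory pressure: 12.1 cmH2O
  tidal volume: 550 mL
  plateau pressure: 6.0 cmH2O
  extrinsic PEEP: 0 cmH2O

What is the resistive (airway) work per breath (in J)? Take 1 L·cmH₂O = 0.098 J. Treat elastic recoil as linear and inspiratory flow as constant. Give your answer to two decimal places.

0.33

With constant inspiratory flow the resistive pressure is constant at PIP − Pplat = 12.1 − 6.0 = 6.1 cmH2O, so resistive work = 6.1 × 0.550 = 3.355 L·cmH2O.
× 0.098 J/(L·cmH2O) → 0.3288 J.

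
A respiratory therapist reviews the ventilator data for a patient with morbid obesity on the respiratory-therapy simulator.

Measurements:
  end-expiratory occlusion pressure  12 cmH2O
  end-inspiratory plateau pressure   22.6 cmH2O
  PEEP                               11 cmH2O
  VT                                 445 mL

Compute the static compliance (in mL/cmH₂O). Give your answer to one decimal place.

42.0

End-expiratory occlusion gives total PEEP = 12 cmH2O (intrinsic PEEP = 12 − 11 = 1). Use total PEEP for the elastic gradient.
Cstat = Vt / (Pplat − PEEPtotal) = 445 / (22.6 − 12) = 445 / 10.6 = 41.981 mL/cmH2O.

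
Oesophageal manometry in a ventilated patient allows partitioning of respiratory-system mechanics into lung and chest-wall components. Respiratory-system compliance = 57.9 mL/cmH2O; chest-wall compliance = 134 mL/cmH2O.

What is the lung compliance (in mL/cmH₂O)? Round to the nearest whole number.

1/CL = 1/Crs − 1/Ccw.
1/CL = 1/57.9 − 1/134 = 0.009808.
CL = 101.96 mL/cmH2O.

102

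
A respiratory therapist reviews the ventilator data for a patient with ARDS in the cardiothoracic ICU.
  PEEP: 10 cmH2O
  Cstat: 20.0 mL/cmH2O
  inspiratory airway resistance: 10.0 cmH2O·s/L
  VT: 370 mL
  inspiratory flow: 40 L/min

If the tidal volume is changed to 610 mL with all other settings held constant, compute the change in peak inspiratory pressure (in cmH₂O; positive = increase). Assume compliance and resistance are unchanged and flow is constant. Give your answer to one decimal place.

12.0

PIP = Vt/C + R·V̇ + PEEP (constant-flow equation of motion).
Only the elastic term changes: ΔPIP = ΔVt / C = (610 − 370) / 20.0 = 12.0 cmH2O.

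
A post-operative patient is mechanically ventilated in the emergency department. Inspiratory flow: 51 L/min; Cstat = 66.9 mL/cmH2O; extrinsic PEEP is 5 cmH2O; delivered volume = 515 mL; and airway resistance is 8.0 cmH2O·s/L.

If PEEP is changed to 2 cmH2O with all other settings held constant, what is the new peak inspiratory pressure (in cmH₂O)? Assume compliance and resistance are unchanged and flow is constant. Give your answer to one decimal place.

Flow: 51 L/min ÷ 60 = 0.85 L/s.
PIP = Vt/C + R·V̇ + PEEP (constant-flow equation of motion).
Only the baseline term changes: ΔPIP = ΔPEEP = 2 − 5 = -3.0 cmH2O.
Original PIP = 515/66.9 + 8.0×0.85 + 5 = 19.498 cmH2O; new PIP = 19.498 + (-3.0) = 16.498 cmH2O.

16.5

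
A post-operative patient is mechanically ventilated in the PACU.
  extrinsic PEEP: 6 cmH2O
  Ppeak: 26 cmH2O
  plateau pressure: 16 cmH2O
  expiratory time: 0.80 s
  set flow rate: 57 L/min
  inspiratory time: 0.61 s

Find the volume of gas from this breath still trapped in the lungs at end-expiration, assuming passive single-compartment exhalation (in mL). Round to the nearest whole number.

Flow: 57 L/min ÷ 60 = 0.95 L/s.
Vt = flow × Ti = 0.95 L/s × 0.61 s × 1000 mL/L = 579.5 mL.
R = (PIP − Pplat)/V̇ = (26 − 16) / 0.95 = 10.0/0.95 = 10.526 cmH2O·s/L.
C = Vt/(Pplat − PEEP) = 579.5 / (16 − 6) = 579.5/10.0 = 57.95 mL/cmH2O.
τ = R × C = 10.526 × 0.05795 L/cmH2O = 0.61 s.
Fraction remaining = e^(−Te/τ) = e^(−0.80/0.61) = 0.2694.
Trapped volume = 579.5 × 0.2694 = 156.12 mL.

156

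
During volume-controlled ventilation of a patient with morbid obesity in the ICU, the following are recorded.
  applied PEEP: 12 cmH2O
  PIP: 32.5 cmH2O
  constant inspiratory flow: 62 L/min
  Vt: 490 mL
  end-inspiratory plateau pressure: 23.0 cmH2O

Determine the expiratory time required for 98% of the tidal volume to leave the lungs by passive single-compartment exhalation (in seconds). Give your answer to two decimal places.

1.60

Flow: 62 L/min ÷ 60 = 1.0333 L/s.
R = (PIP − Pplat)/V̇ = (32.5 − 23.0) / 1.0333 = 9.5/1.0333 = 9.194 cmH2O·s/L.
C = Vt/(Pplat − PEEP) = 490.0 / (23.0 − 12) = 490.0/11.0 = 44.545 mL/cmH2O.
τ = R × C = 9.194 × 0.04455 L/cmH2O = 0.4096 s.
t = −τ·ln(1 − 0.98) = −0.4096·ln(0.02) = 1.602 s.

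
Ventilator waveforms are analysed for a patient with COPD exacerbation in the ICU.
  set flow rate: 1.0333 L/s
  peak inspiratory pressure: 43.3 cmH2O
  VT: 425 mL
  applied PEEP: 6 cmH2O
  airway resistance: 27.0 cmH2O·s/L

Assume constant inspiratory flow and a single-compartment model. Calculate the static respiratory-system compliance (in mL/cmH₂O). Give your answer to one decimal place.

Equation of motion (constant flow): PIP = Vt/C + R·V̇ + PEEP.
Vt/C = PIP − R·V̇ − PEEP = 43.3 − 27.0×1.0333 − 6 = 43.3 − 27.899 − 6 = 9.401 cmH2O.
C = Vt / 9.401 = 425 / 9.401 = 45.208 mL/cmH2O.

45.2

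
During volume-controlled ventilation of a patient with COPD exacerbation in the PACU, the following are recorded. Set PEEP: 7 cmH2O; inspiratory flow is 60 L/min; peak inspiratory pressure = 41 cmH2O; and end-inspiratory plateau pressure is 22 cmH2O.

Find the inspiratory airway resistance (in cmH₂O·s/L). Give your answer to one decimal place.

Flow: 60 L/min ÷ 60 = 1 L/s.
Raw = (PIP − Pplat) / flow = (41 − 22) / 1 = 19.0 / 1 = 19.0 cmH2O·s/L.

19.0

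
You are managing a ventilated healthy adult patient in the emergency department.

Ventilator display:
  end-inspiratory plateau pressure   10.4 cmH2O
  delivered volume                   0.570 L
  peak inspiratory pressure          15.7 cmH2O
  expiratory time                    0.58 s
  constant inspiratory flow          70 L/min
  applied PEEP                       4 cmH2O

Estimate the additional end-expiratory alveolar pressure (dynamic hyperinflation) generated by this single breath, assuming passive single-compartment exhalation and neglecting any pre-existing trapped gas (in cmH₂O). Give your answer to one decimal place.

1.5

Flow: 70 L/min ÷ 60 = 1.1667 L/s.
R = (PIP − Pplat)/V̇ = (15.7 − 10.4) / 1.1667 = 5.3/1.1667 = 4.543 cmH2O·s/L.
C = Vt/(Pplat − PEEP) = 570.0 / (10.4 − 4) = 570.0/6.4 = 89.063 mL/cmH2O.
τ = R × C = 4.543 × 0.08906 L/cmH2O = 0.4046 s.
Fraction remaining = e^(−Te/τ) = e^(−0.58/0.4046) = 0.2385; trapped volume = 570.0 × 0.2385 = 135.95 mL.
Additional alveolar pressure from trapping ≈ V_trapped / C = 135.95 / 89.063 = 1.526 cmH2O.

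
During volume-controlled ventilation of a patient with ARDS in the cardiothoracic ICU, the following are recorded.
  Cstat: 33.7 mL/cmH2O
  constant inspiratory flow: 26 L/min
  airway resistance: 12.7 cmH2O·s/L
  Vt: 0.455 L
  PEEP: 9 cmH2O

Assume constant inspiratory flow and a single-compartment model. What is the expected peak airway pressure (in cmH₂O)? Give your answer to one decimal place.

Flow: 26 L/min ÷ 60 = 0.4333 L/s.
Equation of motion (constant flow): PIP = Vt/C + R·V̇ + PEEP.
PIP = 455/33.7 + 12.7×0.4333 + 9 = 13.501 + 5.503 + 9 = 28.004 cmH2O.

28.0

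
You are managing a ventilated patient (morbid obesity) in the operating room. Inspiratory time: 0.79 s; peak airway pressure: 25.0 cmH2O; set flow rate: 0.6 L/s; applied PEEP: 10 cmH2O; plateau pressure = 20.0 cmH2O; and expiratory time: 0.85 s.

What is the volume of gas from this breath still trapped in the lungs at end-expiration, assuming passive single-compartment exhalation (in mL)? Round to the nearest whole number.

Vt = flow × Ti = 0.6 L/s × 0.79 s × 1000 mL/L = 474.0 mL.
R = (PIP − Pplat)/V̇ = (25.0 − 20.0) / 0.6 = 5.0/0.6 = 8.333 cmH2O·s/L.
C = Vt/(Pplat − PEEP) = 474.0 / (20.0 − 10) = 474.0/10.0 = 47.4 mL/cmH2O.
τ = R × C = 8.333 × 0.0474 L/cmH2O = 0.395 s.
Fraction remaining = e^(−Te/τ) = e^(−0.85/0.395) = 0.1163.
Trapped volume = 474.0 × 0.1163 = 55.126 mL.

55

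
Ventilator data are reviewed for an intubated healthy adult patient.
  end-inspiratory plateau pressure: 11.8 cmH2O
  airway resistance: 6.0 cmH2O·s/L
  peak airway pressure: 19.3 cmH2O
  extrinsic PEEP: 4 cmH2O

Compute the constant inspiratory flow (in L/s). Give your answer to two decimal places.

flow = (PIP − Pplat) / Raw = 7.5 / 6.0 = 1.25 L/s.

1.25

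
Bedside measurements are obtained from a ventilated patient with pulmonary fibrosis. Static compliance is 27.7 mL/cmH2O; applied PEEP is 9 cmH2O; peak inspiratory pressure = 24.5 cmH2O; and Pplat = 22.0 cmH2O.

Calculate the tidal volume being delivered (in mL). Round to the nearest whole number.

Vt = Cstat × (Pplat − PEEP) = 27.7 × (22.0 − 9) = 27.7 × 13.0 = 360.1 mL.

360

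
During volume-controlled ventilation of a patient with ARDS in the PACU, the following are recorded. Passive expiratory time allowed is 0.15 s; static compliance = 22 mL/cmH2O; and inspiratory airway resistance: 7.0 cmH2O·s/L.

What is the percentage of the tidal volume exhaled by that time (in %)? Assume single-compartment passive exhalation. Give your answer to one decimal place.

62.2

τ = R × C = 7.0 × 22 mL/cmH2O = 7.0 × 0.022 L/cmH2O = 0.154 s.
Passive exhalation: V(t)/V₀ = e^(−t/τ) = e^(−0.15/0.154) = 0.3776.
Fraction exhaled = 1 − 0.3776 = 0.6224 → 62.24%.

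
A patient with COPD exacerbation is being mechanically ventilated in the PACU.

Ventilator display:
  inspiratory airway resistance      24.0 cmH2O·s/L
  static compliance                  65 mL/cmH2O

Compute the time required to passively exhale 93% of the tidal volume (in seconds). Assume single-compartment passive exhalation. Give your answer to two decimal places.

4.15

τ = R × C = 24.0 × 65 mL/cmH2O = 24.0 × 0.065 L/cmH2O = 1.56 s.
Exhaled fraction f = 1 − e^(−t/τ) → t = −τ·ln(1 − f) = −1.56·ln(0.07) = 4.148 s.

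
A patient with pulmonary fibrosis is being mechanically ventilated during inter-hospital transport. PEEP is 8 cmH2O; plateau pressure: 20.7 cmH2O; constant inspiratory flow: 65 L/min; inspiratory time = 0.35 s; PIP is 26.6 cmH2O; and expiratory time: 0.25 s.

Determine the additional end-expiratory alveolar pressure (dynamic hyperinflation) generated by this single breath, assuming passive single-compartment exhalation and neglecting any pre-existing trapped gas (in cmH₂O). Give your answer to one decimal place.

2.7

Flow: 65 L/min ÷ 60 = 1.0833 L/s.
Vt = flow × Ti = 1.0833 L/s × 0.35 s × 1000 mL/L = 379.16 mL.
R = (PIP − Pplat)/V̇ = (26.6 − 20.7) / 1.0833 = 5.9/1.0833 = 5.446 cmH2O·s/L.
C = Vt/(Pplat − PEEP) = 379.16 / (20.7 − 8) = 379.16/12.7 = 29.855 mL/cmH2O.
τ = R × C = 5.446 × 0.02986 L/cmH2O = 0.1626 s.
Fraction remaining = e^(−Te/τ) = e^(−0.25/0.1626) = 0.2149; trapped volume = 379.16 × 0.2149 = 81.481 mL.
Additional alveolar pressure from trapping ≈ V_trapped / C = 81.481 / 29.855 = 2.729 cmH2O.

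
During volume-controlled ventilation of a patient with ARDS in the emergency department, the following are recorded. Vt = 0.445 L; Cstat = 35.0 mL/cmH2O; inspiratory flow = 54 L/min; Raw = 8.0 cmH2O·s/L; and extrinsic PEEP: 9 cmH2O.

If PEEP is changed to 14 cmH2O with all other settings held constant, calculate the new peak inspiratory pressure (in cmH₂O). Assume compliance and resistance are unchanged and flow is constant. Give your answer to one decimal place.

Flow: 54 L/min ÷ 60 = 0.9 L/s.
PIP = Vt/C + R·V̇ + PEEP (constant-flow equation of motion).
Only the baseline term changes: ΔPIP = ΔPEEP = 14 − 9 = 5.0 cmH2O.
Original PIP = 445/35.0 + 8.0×0.9 + 9 = 28.914 cmH2O; new PIP = 28.914 + (5.0) = 33.914 cmH2O.

33.9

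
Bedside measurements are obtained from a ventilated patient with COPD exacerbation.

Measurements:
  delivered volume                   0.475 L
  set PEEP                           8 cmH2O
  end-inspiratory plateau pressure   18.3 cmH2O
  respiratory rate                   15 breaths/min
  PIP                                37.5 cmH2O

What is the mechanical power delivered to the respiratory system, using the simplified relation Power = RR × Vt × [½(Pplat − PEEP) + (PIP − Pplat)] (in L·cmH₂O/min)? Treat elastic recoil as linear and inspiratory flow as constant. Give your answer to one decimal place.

173.5

Per-breath work = Vt × [½(Pplat−PEEP) + (PIP−Pplat)] = 0.475 × [0.5×10.3 + 19.2] = 0.475 × 24.35 = 11.566 L·cmH2O.
Power = 15 × 11.566 = 173.49 L·cmH2O/min.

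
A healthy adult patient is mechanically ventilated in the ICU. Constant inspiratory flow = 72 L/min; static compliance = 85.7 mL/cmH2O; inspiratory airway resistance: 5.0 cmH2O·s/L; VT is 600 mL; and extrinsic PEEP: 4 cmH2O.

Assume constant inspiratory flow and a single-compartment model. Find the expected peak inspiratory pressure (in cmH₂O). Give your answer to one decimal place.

17.0

Flow: 72 L/min ÷ 60 = 1.2 L/s.
Equation of motion (constant flow): PIP = Vt/C + R·V̇ + PEEP.
PIP = 600/85.7 + 5.0×1.2 + 4 = 7.001 + 6.0 + 4 = 17.001 cmH2O.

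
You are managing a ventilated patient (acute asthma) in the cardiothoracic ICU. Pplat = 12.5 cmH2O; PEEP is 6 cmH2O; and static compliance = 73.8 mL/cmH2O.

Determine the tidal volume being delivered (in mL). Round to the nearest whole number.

480

Vt = Cstat × (Pplat − PEEP) = 73.8 × (12.5 − 6) = 73.8 × 6.5 = 479.7 mL.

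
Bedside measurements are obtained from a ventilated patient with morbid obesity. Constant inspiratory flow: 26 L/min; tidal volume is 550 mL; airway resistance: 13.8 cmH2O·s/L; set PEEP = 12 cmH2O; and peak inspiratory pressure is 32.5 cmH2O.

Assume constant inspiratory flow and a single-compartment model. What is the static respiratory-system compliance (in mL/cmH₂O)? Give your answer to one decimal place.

Flow: 26 L/min ÷ 60 = 0.4333 L/s.
Equation of motion (constant flow): PIP = Vt/C + R·V̇ + PEEP.
Vt/C = PIP − R·V̇ − PEEP = 32.5 − 13.8×0.4333 − 12 = 32.5 − 5.98 − 12 = 14.52 cmH2O.
C = Vt / 14.52 = 550 / 14.52 = 37.879 mL/cmH2O.

37.9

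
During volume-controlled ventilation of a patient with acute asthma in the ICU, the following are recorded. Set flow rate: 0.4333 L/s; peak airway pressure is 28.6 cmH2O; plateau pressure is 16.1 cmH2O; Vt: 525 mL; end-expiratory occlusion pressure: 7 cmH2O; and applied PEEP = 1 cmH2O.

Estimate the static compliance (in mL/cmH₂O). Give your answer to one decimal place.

End-expiratory occlusion gives total PEEP = 7 cmH2O (intrinsic PEEP = 7 − 1 = 6). Use total PEEP for the elastic gradient.
Cstat = Vt / (Pplat − PEEPtotal) = 525 / (16.1 − 7) = 525 / 9.1 = 57.692 mL/cmH2O.

57.7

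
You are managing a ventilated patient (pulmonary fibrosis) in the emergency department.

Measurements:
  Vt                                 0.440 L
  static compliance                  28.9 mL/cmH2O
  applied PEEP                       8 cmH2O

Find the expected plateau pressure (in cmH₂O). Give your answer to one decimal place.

23.2

Pplat = PEEP + Vt / Cstat = 8 + 440 / 28.9 = 8 + 15.225 = 23.225 cmH2O.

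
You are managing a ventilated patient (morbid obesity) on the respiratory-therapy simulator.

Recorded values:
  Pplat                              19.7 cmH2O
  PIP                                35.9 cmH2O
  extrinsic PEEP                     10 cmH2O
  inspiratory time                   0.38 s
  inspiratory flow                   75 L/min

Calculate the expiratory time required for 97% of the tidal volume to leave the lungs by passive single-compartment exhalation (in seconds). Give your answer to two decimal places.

2.23

Flow: 75 L/min ÷ 60 = 1.25 L/s.
Vt = flow × Ti = 1.25 L/s × 0.38 s × 1000 mL/L = 475.0 mL.
R = (PIP − Pplat)/V̇ = (35.9 − 19.7) / 1.25 = 16.2/1.25 = 12.96 cmH2O·s/L.
C = Vt/(Pplat − PEEP) = 475.0 / (19.7 − 10) = 475.0/9.7 = 48.969 mL/cmH2O.
τ = R × C = 12.96 × 0.04897 L/cmH2O = 0.6347 s.
t = −τ·ln(1 − 0.97) = −0.6347·ln(0.03) = 2.226 s.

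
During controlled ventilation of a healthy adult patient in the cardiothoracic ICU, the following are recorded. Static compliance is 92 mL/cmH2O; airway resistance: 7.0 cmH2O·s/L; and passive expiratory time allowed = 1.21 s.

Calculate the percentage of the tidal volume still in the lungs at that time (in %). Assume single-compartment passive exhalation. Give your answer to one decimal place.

15.3

τ = R × C = 7.0 × 92 mL/cmH2O = 7.0 × 0.092 L/cmH2O = 0.644 s.
Passive exhalation: V(t)/V₀ = e^(−t/τ) = e^(−1.21/0.644) = 0.1528.
Fraction remaining = 0.1528 → 15.28%.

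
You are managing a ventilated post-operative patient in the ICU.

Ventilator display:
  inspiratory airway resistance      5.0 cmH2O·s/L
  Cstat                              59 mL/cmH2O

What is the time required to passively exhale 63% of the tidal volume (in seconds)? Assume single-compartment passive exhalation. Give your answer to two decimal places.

τ = R × C = 5.0 × 59 mL/cmH2O = 5.0 × 0.059 L/cmH2O = 0.295 s.
Exhaled fraction f = 1 − e^(−t/τ) → t = −τ·ln(1 − f) = −0.295·ln(0.37) = 0.2933 s.

0.29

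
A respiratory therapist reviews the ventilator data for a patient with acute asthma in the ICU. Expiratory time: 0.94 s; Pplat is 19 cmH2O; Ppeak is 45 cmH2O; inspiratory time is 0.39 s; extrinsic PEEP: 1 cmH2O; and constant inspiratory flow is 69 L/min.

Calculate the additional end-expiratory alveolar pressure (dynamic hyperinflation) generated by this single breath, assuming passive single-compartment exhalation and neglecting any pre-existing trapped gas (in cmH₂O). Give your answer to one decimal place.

3.4

Flow: 69 L/min ÷ 60 = 1.15 L/s.
Vt = flow × Ti = 1.15 L/s × 0.39 s × 1000 mL/L = 448.5 mL.
R = (PIP − Pplat)/V̇ = (45 − 19) / 1.15 = 26.0/1.15 = 22.609 cmH2O·s/L.
C = Vt/(Pplat − PEEP) = 448.5 / (19 − 1) = 448.5/18.0 = 24.917 mL/cmH2O.
τ = R × C = 22.609 × 0.02492 L/cmH2O = 0.5634 s.
Fraction remaining = e^(−Te/τ) = e^(−0.94/0.5634) = 0.1885; trapped volume = 448.5 × 0.1885 = 84.542 mL.
Additional alveolar pressure from trapping ≈ V_trapped / C = 84.542 / 24.917 = 3.393 cmH2O.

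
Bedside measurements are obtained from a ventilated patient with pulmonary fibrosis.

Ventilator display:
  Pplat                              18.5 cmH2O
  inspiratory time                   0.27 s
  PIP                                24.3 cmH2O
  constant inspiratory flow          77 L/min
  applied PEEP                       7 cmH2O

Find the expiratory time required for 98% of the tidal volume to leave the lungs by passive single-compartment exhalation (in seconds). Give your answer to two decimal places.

0.53

Flow: 77 L/min ÷ 60 = 1.2833 L/s.
Vt = flow × Ti = 1.2833 L/s × 0.27 s × 1000 mL/L = 346.49 mL.
R = (PIP − Pplat)/V̇ = (24.3 − 18.5) / 1.2833 = 5.8/1.2833 = 4.52 cmH2O·s/L.
C = Vt/(Pplat − PEEP) = 346.49 / (18.5 − 7) = 346.49/11.5 = 30.13 mL/cmH2O.
τ = R × C = 4.52 × 0.03013 L/cmH2O = 0.1362 s.
t = −τ·ln(1 − 0.98) = −0.1362·ln(0.02) = 0.5328 s.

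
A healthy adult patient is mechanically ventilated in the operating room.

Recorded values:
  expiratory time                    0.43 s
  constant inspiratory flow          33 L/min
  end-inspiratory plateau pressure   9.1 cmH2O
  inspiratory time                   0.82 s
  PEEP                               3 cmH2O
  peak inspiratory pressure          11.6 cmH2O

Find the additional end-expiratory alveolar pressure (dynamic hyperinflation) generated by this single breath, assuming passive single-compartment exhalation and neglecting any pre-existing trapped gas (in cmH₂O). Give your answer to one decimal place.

Flow: 33 L/min ÷ 60 = 0.55 L/s.
Vt = flow × Ti = 0.55 L/s × 0.82 s × 1000 mL/L = 451.0 mL.
R = (PIP − Pplat)/V̇ = (11.6 − 9.1) / 0.55 = 2.5/0.55 = 4.545 cmH2O·s/L.
C = Vt/(Pplat − PEEP) = 451.0 / (9.1 − 3) = 451.0/6.1 = 73.934 mL/cmH2O.
τ = R × C = 4.545 × 0.07393 L/cmH2O = 0.336 s.
Fraction remaining = e^(−Te/τ) = e^(−0.43/0.336) = 0.2781; trapped volume = 451.0 × 0.2781 = 125.42 mL.
Additional alveolar pressure from trapping ≈ V_trapped / C = 125.42 / 73.934 = 1.696 cmH2O.

1.7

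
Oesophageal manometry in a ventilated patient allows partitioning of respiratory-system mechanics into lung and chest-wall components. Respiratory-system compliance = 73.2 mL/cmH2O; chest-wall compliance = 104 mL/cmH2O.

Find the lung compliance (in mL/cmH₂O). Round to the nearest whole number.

247

1/CL = 1/Crs − 1/Ccw.
1/CL = 1/73.2 − 1/104 = 0.004046.
CL = 247.16 mL/cmH2O.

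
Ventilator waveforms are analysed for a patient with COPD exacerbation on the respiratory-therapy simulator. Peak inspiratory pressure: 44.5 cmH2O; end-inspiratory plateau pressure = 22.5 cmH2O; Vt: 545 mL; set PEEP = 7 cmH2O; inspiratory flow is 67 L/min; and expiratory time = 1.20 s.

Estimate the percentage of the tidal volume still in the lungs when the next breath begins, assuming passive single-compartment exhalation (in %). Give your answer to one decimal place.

Flow: 67 L/min ÷ 60 = 1.1167 L/s.
R = (PIP − Pplat)/V̇ = (44.5 − 22.5) / 1.1167 = 22.0/1.1167 = 19.701 cmH2O·s/L.
C = Vt/(Pplat − PEEP) = 545.0 / (22.5 − 7) = 545.0/15.5 = 35.161 mL/cmH2O.
τ = R × C = 19.701 × 0.03516 L/cmH2O = 0.6927 s.
Fraction remaining at end-expiration = e^(−Te/τ) = e^(−1.20/0.6927) = 0.1769 → 17.69%.

17.7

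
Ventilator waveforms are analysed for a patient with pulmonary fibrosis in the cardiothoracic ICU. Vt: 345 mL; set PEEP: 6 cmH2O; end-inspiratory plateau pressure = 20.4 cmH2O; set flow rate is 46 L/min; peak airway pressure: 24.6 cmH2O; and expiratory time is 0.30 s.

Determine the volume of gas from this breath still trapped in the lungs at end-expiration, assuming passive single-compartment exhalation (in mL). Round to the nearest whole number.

Flow: 46 L/min ÷ 60 = 0.7667 L/s.
R = (PIP − Pplat)/V̇ = (24.6 − 20.4) / 0.7667 = 4.2/0.7667 = 5.478 cmH2O·s/L.
C = Vt/(Pplat − PEEP) = 345.0 / (20.4 − 6) = 345.0/14.4 = 23.958 mL/cmH2O.
τ = R × C = 5.478 × 0.02396 L/cmH2O = 0.1313 s.
Fraction remaining = e^(−Te/τ) = e^(−0.30/0.1313) = 0.1018.
Trapped volume = 345.0 × 0.1018 = 35.121 mL.

35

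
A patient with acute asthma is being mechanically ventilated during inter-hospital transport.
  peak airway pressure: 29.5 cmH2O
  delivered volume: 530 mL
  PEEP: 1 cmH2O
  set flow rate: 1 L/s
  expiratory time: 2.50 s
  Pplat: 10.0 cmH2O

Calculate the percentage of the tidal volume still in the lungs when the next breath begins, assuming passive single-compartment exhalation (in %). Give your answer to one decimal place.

11.3

R = (PIP − Pplat)/V̇ = (29.5 − 10.0) / 1 = 19.5/1 = 19.5 cmH2O·s/L.
C = Vt/(Pplat − PEEP) = 530.0 / (10.0 − 1) = 530.0/9.0 = 58.889 mL/cmH2O.
τ = R × C = 19.5 × 0.05889 L/cmH2O = 1.148 s.
Fraction remaining at end-expiration = e^(−Te/τ) = e^(−2.50/1.148) = 0.1133 → 11.33%.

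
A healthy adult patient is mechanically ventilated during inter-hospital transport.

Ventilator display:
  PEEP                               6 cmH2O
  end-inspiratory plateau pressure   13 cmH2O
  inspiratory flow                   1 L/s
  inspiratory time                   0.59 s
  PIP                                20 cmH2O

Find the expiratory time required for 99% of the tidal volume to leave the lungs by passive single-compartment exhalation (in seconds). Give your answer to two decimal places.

2.72

Vt = flow × Ti = 1 L/s × 0.59 s × 1000 mL/L = 590.0 mL.
R = (PIP − Pplat)/V̇ = (20 − 13) / 1 = 7.0/1 = 7.0 cmH2O·s/L.
C = Vt/(Pplat − PEEP) = 590.0 / (13 − 6) = 590.0/7.0 = 84.286 mL/cmH2O.
τ = R × C = 7.0 × 0.08429 L/cmH2O = 0.59 s.
t = −τ·ln(1 − 0.99) = −0.59·ln(0.01) = 2.717 s.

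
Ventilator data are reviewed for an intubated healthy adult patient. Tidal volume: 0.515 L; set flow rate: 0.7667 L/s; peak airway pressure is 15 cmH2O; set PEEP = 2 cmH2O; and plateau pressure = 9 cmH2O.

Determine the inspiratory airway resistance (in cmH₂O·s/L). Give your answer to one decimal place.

Raw = (PIP − Pplat) / flow = (15 − 9) / 0.7667 = 6.0 / 0.7667 = 7.826 cmH2O·s/L.

7.8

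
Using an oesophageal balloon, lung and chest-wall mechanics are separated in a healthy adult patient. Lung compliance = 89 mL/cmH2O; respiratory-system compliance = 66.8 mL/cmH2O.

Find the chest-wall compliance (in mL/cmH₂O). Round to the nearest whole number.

268

1/Ccw = 1/Crs − 1/CL.
1/Ccw = 1/66.8 − 1/89 = 0.003734.
Ccw = 267.81 mL/cmH2O.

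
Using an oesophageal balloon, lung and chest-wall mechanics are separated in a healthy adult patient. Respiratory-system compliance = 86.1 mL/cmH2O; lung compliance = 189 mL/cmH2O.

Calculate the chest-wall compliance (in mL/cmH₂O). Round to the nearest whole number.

158

1/Ccw = 1/Crs − 1/CL.
1/Ccw = 1/86.1 − 1/189 = 0.006323.
Ccw = 158.15 mL/cmH2O.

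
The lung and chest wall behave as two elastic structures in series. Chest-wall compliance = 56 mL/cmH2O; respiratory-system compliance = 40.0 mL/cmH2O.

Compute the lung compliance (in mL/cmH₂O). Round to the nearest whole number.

140

1/CL = 1/Crs − 1/Ccw.
1/CL = 1/40.0 − 1/56 = 0.007143.
CL = 140.0 mL/cmH2O.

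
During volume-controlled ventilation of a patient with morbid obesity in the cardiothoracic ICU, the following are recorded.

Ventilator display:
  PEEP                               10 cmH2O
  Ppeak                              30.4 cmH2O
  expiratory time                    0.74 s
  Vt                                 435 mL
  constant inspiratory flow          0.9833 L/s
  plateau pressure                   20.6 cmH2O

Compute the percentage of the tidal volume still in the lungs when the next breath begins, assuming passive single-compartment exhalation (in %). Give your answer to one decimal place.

R = (PIP − Pplat)/V̇ = (30.4 − 20.6) / 0.9833 = 9.8/0.9833 = 9.966 cmH2O·s/L.
C = Vt/(Pplat − PEEP) = 435.0 / (20.6 − 10) = 435.0/10.6 = 41.038 mL/cmH2O.
τ = R × C = 9.966 × 0.04104 L/cmH2O = 0.409 s.
Fraction remaining at end-expiration = e^(−Te/τ) = e^(−0.74/0.409) = 0.1638 → 16.38%.

16.4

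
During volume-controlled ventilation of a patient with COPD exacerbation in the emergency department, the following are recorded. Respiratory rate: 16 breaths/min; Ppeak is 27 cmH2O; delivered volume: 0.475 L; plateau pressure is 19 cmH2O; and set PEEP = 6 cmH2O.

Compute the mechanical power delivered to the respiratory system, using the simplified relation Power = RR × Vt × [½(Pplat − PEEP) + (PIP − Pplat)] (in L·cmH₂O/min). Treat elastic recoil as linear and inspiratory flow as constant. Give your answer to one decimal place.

110.2

Per-breath work = Vt × [½(Pplat−PEEP) + (PIP−Pplat)] = 0.475 × [0.5×13.0 + 8.0] = 0.475 × 14.5 = 6.888 L·cmH2O.
Power = 16 × 6.888 = 110.21 L·cmH2O/min.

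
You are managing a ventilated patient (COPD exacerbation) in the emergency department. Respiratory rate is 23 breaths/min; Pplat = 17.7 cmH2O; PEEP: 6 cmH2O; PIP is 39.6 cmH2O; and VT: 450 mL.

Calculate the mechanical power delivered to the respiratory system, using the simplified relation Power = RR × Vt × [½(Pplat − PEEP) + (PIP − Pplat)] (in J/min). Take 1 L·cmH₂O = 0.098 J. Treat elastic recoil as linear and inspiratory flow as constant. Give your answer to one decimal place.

Per-breath work = Vt × [½(Pplat−PEEP) + (PIP−Pplat)] = 0.450 × [0.5×11.7 + 21.9] = 0.450 × 27.75 = 12.488 L·cmH2O.
Power = 23 × 12.488 = 287.22 L·cmH2O/min.
× 0.098 J/(L·cmH2O) → 28.148 J/min.

28.1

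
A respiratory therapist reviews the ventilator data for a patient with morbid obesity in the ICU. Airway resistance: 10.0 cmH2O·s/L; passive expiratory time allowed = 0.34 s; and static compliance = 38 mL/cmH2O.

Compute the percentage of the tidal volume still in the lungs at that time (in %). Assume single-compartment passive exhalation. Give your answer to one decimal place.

40.9

τ = R × C = 10.0 × 38 mL/cmH2O = 10.0 × 0.038 L/cmH2O = 0.38 s.
Passive exhalation: V(t)/V₀ = e^(−t/τ) = e^(−0.34/0.38) = 0.4087.
Fraction remaining = 0.4087 → 40.87%.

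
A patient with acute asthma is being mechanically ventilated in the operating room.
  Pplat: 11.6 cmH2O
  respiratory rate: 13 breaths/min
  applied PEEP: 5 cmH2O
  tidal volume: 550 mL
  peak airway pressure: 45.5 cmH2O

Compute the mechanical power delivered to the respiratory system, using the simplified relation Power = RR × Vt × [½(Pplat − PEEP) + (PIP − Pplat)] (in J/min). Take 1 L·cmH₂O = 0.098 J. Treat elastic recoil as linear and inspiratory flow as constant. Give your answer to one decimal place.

Per-breath work = Vt × [½(Pplat−PEEP) + (PIP−Pplat)] = 0.550 × [0.5×6.6 + 33.9] = 0.550 × 37.2 = 20.46 L·cmH2O.
Power = 13 × 20.46 = 265.98 L·cmH2O/min.
× 0.098 J/(L·cmH2O) → 26.066 J/min.

26.1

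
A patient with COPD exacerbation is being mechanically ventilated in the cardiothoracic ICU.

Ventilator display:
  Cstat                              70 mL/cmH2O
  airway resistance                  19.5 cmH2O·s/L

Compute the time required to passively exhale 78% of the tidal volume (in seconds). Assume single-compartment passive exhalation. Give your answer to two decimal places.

2.07

τ = R × C = 19.5 × 70 mL/cmH2O = 19.5 × 0.070 L/cmH2O = 1.365 s.
Exhaled fraction f = 1 − e^(−t/τ) → t = −τ·ln(1 − f) = −1.365·ln(0.22) = 2.067 s.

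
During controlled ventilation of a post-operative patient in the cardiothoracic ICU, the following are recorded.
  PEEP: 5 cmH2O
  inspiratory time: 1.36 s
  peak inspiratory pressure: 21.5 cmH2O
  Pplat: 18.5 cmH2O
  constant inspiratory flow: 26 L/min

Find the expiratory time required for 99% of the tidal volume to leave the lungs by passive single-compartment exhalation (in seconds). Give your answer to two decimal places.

Flow: 26 L/min ÷ 60 = 0.4333 L/s.
Vt = flow × Ti = 0.4333 L/s × 1.36 s × 1000 mL/L = 589.29 mL.
R = (PIP − Pplat)/V̇ = (21.5 − 18.5) / 0.4333 = 3.0/0.4333 = 6.924 cmH2O·s/L.
C = Vt/(Pplat − PEEP) = 589.29 / (18.5 − 5) = 589.29/13.5 = 43.651 mL/cmH2O.
τ = R × C = 6.924 × 0.04365 L/cmH2O = 0.3022 s.
t = −τ·ln(1 − 0.99) = −0.3022·ln(0.01) = 1.392 s.

1.39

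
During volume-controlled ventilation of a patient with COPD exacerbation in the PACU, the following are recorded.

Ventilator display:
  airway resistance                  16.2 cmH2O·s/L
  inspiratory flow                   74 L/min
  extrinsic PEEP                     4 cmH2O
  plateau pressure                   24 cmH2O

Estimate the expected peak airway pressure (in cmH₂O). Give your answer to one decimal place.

44.0

Flow: 74 L/min ÷ 60 = 1.2333 L/s.
PIP = Pplat + Raw × flow = 24 + 16.2 × 1.2333 = 24 + 19.979 = 43.979 cmH2O.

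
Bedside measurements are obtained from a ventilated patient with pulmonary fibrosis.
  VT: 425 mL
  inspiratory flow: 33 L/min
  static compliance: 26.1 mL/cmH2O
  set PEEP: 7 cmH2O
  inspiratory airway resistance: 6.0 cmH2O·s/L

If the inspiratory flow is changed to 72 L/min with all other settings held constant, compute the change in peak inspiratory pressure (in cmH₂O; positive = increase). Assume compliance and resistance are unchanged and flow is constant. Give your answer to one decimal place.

3.9

Flow: 33 L/min ÷ 60 = 0.55 L/s.
New flow: 72 L/min ÷ 60 = 1.2 L/s.
PIP = Vt/C + R·V̇ + PEEP (constant-flow equation of motion).
Only the resistive term changes: ΔPIP = R × ΔV̇ = 6.0 × (1.2 − 0.55) = 6.0 × 0.65 = 3.9 cmH2O.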